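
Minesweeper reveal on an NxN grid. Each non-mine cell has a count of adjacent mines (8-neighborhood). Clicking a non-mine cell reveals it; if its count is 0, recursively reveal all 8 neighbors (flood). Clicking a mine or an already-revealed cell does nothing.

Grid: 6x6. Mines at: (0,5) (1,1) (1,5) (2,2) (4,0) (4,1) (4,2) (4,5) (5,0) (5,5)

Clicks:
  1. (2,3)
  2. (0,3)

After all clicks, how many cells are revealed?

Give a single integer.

Answer: 7

Derivation:
Click 1 (2,3) count=1: revealed 1 new [(2,3)] -> total=1
Click 2 (0,3) count=0: revealed 6 new [(0,2) (0,3) (0,4) (1,2) (1,3) (1,4)] -> total=7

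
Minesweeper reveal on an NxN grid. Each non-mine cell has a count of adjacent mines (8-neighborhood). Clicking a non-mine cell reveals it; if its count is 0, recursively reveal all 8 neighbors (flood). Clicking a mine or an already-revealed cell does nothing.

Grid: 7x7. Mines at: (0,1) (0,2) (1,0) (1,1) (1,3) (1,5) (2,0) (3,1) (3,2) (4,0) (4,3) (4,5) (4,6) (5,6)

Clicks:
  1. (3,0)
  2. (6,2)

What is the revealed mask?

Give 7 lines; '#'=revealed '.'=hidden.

Answer: .......
.......
.......
#......
.......
######.
######.

Derivation:
Click 1 (3,0) count=3: revealed 1 new [(3,0)] -> total=1
Click 2 (6,2) count=0: revealed 12 new [(5,0) (5,1) (5,2) (5,3) (5,4) (5,5) (6,0) (6,1) (6,2) (6,3) (6,4) (6,5)] -> total=13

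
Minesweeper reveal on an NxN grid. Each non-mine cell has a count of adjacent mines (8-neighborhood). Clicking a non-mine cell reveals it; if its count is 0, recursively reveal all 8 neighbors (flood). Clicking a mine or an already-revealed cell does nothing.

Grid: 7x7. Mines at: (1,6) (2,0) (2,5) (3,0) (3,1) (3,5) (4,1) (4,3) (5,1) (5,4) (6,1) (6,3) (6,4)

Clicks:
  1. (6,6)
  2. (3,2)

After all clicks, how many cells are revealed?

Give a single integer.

Click 1 (6,6) count=0: revealed 6 new [(4,5) (4,6) (5,5) (5,6) (6,5) (6,6)] -> total=6
Click 2 (3,2) count=3: revealed 1 new [(3,2)] -> total=7

Answer: 7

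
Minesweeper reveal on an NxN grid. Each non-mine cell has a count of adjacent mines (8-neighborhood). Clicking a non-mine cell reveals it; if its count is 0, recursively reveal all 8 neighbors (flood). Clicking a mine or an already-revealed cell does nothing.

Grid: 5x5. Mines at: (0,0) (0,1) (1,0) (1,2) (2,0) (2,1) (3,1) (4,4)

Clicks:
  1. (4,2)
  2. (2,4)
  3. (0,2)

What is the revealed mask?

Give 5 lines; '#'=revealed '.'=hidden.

Click 1 (4,2) count=1: revealed 1 new [(4,2)] -> total=1
Click 2 (2,4) count=0: revealed 8 new [(0,3) (0,4) (1,3) (1,4) (2,3) (2,4) (3,3) (3,4)] -> total=9
Click 3 (0,2) count=2: revealed 1 new [(0,2)] -> total=10

Answer: ..###
...##
...##
...##
..#..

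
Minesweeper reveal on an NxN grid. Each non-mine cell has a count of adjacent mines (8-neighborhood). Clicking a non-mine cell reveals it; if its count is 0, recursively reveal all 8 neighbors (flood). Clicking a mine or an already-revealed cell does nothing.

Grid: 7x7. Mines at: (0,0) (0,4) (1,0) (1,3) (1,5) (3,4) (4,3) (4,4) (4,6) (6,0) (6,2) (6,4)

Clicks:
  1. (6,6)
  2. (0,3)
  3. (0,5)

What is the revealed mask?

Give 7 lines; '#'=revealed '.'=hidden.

Click 1 (6,6) count=0: revealed 4 new [(5,5) (5,6) (6,5) (6,6)] -> total=4
Click 2 (0,3) count=2: revealed 1 new [(0,3)] -> total=5
Click 3 (0,5) count=2: revealed 1 new [(0,5)] -> total=6

Answer: ...#.#.
.......
.......
.......
.......
.....##
.....##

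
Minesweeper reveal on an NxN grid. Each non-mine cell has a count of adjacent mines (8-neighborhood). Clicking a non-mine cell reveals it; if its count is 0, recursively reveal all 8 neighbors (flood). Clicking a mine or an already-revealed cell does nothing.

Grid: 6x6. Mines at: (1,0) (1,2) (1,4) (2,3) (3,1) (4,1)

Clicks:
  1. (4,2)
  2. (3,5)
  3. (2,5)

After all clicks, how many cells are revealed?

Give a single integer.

Click 1 (4,2) count=2: revealed 1 new [(4,2)] -> total=1
Click 2 (3,5) count=0: revealed 13 new [(2,4) (2,5) (3,2) (3,3) (3,4) (3,5) (4,3) (4,4) (4,5) (5,2) (5,3) (5,4) (5,5)] -> total=14
Click 3 (2,5) count=1: revealed 0 new [(none)] -> total=14

Answer: 14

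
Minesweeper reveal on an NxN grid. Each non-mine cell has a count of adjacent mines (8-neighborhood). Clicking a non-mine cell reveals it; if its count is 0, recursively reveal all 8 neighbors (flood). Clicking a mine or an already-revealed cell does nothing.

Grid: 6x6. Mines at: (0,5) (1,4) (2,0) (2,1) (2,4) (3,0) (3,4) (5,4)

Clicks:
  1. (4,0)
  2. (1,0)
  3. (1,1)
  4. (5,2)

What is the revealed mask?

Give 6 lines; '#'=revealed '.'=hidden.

Answer: ......
##....
......
.###..
####..
####..

Derivation:
Click 1 (4,0) count=1: revealed 1 new [(4,0)] -> total=1
Click 2 (1,0) count=2: revealed 1 new [(1,0)] -> total=2
Click 3 (1,1) count=2: revealed 1 new [(1,1)] -> total=3
Click 4 (5,2) count=0: revealed 10 new [(3,1) (3,2) (3,3) (4,1) (4,2) (4,3) (5,0) (5,1) (5,2) (5,3)] -> total=13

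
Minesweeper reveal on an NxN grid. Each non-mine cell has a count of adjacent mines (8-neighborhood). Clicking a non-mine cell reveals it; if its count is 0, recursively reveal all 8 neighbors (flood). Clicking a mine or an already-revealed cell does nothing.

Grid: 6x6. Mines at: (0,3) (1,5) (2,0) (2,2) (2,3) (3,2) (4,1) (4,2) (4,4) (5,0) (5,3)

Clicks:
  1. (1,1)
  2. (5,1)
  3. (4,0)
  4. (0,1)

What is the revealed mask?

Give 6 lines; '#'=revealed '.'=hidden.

Answer: ###...
###...
......
......
#.....
.#....

Derivation:
Click 1 (1,1) count=2: revealed 1 new [(1,1)] -> total=1
Click 2 (5,1) count=3: revealed 1 new [(5,1)] -> total=2
Click 3 (4,0) count=2: revealed 1 new [(4,0)] -> total=3
Click 4 (0,1) count=0: revealed 5 new [(0,0) (0,1) (0,2) (1,0) (1,2)] -> total=8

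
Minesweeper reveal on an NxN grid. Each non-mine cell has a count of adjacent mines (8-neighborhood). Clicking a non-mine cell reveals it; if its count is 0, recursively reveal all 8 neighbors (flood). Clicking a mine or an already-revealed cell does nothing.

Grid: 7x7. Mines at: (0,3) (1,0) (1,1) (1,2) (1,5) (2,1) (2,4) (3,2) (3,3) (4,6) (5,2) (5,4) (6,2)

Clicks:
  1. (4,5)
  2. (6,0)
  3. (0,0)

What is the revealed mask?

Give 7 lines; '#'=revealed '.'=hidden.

Answer: #......
.......
.......
##.....
##...#.
##.....
##.....

Derivation:
Click 1 (4,5) count=2: revealed 1 new [(4,5)] -> total=1
Click 2 (6,0) count=0: revealed 8 new [(3,0) (3,1) (4,0) (4,1) (5,0) (5,1) (6,0) (6,1)] -> total=9
Click 3 (0,0) count=2: revealed 1 new [(0,0)] -> total=10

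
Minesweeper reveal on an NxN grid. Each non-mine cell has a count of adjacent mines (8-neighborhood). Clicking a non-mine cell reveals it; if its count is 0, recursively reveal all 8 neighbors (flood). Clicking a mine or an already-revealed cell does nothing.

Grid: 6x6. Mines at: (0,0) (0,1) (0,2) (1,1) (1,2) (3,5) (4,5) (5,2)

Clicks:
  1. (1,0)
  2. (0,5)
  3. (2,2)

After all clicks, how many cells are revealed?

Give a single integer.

Answer: 11

Derivation:
Click 1 (1,0) count=3: revealed 1 new [(1,0)] -> total=1
Click 2 (0,5) count=0: revealed 9 new [(0,3) (0,4) (0,5) (1,3) (1,4) (1,5) (2,3) (2,4) (2,5)] -> total=10
Click 3 (2,2) count=2: revealed 1 new [(2,2)] -> total=11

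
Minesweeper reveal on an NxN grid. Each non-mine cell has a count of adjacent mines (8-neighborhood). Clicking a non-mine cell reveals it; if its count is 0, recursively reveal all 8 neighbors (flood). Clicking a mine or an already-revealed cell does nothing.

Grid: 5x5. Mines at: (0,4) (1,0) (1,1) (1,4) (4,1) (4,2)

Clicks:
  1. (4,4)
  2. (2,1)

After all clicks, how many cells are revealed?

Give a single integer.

Answer: 7

Derivation:
Click 1 (4,4) count=0: revealed 6 new [(2,3) (2,4) (3,3) (3,4) (4,3) (4,4)] -> total=6
Click 2 (2,1) count=2: revealed 1 new [(2,1)] -> total=7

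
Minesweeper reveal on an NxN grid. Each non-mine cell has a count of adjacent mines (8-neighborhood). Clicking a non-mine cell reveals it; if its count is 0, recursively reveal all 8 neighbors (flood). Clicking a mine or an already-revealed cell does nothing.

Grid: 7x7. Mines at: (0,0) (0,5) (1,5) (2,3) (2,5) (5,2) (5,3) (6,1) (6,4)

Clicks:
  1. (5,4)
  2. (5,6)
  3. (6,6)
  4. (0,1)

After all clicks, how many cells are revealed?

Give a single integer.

Answer: 12

Derivation:
Click 1 (5,4) count=2: revealed 1 new [(5,4)] -> total=1
Click 2 (5,6) count=0: revealed 10 new [(3,4) (3,5) (3,6) (4,4) (4,5) (4,6) (5,5) (5,6) (6,5) (6,6)] -> total=11
Click 3 (6,6) count=0: revealed 0 new [(none)] -> total=11
Click 4 (0,1) count=1: revealed 1 new [(0,1)] -> total=12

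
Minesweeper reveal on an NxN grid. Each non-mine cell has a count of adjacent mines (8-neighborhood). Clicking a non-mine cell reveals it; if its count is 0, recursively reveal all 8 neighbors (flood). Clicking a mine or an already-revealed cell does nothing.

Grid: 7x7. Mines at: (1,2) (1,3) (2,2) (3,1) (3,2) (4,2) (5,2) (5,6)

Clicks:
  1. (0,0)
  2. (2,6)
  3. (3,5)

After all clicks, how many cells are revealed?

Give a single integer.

Answer: 30

Derivation:
Click 1 (0,0) count=0: revealed 6 new [(0,0) (0,1) (1,0) (1,1) (2,0) (2,1)] -> total=6
Click 2 (2,6) count=0: revealed 24 new [(0,4) (0,5) (0,6) (1,4) (1,5) (1,6) (2,3) (2,4) (2,5) (2,6) (3,3) (3,4) (3,5) (3,6) (4,3) (4,4) (4,5) (4,6) (5,3) (5,4) (5,5) (6,3) (6,4) (6,5)] -> total=30
Click 3 (3,5) count=0: revealed 0 new [(none)] -> total=30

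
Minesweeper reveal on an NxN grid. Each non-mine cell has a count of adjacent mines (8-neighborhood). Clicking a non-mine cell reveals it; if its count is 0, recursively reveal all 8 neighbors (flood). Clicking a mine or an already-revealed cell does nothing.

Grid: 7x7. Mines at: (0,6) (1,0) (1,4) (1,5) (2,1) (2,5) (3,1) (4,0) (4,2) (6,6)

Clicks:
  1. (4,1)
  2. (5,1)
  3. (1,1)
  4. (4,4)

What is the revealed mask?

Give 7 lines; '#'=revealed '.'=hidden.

Click 1 (4,1) count=3: revealed 1 new [(4,1)] -> total=1
Click 2 (5,1) count=2: revealed 1 new [(5,1)] -> total=2
Click 3 (1,1) count=2: revealed 1 new [(1,1)] -> total=3
Click 4 (4,4) count=0: revealed 20 new [(3,3) (3,4) (3,5) (3,6) (4,3) (4,4) (4,5) (4,6) (5,0) (5,2) (5,3) (5,4) (5,5) (5,6) (6,0) (6,1) (6,2) (6,3) (6,4) (6,5)] -> total=23

Answer: .......
.#.....
.......
...####
.#.####
#######
######.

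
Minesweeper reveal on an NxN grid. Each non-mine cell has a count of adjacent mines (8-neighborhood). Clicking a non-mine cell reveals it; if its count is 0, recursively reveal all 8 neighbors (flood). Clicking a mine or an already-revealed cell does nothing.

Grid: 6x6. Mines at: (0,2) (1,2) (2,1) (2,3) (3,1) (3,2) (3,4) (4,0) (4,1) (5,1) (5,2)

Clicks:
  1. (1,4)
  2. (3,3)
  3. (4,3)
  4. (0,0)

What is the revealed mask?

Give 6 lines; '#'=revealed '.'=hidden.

Answer: ##....
##..#.
......
...#..
...#..
......

Derivation:
Click 1 (1,4) count=1: revealed 1 new [(1,4)] -> total=1
Click 2 (3,3) count=3: revealed 1 new [(3,3)] -> total=2
Click 3 (4,3) count=3: revealed 1 new [(4,3)] -> total=3
Click 4 (0,0) count=0: revealed 4 new [(0,0) (0,1) (1,0) (1,1)] -> total=7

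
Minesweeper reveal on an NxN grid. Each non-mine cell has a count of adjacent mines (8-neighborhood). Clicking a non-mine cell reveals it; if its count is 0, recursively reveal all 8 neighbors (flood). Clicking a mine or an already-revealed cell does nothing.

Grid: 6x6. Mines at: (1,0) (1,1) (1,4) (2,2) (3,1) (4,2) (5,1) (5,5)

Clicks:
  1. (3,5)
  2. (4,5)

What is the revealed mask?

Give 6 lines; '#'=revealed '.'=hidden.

Answer: ......
......
...###
...###
...###
......

Derivation:
Click 1 (3,5) count=0: revealed 9 new [(2,3) (2,4) (2,5) (3,3) (3,4) (3,5) (4,3) (4,4) (4,5)] -> total=9
Click 2 (4,5) count=1: revealed 0 new [(none)] -> total=9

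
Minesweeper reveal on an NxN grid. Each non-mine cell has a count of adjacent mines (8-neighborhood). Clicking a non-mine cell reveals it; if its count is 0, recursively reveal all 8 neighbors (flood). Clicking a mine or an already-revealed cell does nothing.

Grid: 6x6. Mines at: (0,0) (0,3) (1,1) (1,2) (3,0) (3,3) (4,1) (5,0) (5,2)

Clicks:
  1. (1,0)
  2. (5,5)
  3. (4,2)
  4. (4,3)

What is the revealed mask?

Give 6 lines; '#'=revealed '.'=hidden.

Answer: ....##
#...##
....##
....##
..####
...###

Derivation:
Click 1 (1,0) count=2: revealed 1 new [(1,0)] -> total=1
Click 2 (5,5) count=0: revealed 14 new [(0,4) (0,5) (1,4) (1,5) (2,4) (2,5) (3,4) (3,5) (4,3) (4,4) (4,5) (5,3) (5,4) (5,5)] -> total=15
Click 3 (4,2) count=3: revealed 1 new [(4,2)] -> total=16
Click 4 (4,3) count=2: revealed 0 new [(none)] -> total=16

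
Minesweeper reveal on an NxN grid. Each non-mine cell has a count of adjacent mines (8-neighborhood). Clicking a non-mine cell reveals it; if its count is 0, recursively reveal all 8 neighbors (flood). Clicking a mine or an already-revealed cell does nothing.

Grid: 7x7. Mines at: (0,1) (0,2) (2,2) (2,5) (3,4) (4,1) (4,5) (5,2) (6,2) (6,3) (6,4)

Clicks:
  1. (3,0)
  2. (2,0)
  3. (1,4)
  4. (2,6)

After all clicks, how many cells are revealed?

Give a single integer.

Click 1 (3,0) count=1: revealed 1 new [(3,0)] -> total=1
Click 2 (2,0) count=0: revealed 5 new [(1,0) (1,1) (2,0) (2,1) (3,1)] -> total=6
Click 3 (1,4) count=1: revealed 1 new [(1,4)] -> total=7
Click 4 (2,6) count=1: revealed 1 new [(2,6)] -> total=8

Answer: 8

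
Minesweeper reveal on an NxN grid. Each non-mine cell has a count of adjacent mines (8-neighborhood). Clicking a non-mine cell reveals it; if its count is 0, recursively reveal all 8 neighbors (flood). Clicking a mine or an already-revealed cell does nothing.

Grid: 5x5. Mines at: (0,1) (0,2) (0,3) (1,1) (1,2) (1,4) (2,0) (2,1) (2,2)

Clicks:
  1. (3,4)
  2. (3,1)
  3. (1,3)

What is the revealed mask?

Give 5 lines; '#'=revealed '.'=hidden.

Answer: .....
...#.
...##
#####
#####

Derivation:
Click 1 (3,4) count=0: revealed 12 new [(2,3) (2,4) (3,0) (3,1) (3,2) (3,3) (3,4) (4,0) (4,1) (4,2) (4,3) (4,4)] -> total=12
Click 2 (3,1) count=3: revealed 0 new [(none)] -> total=12
Click 3 (1,3) count=5: revealed 1 new [(1,3)] -> total=13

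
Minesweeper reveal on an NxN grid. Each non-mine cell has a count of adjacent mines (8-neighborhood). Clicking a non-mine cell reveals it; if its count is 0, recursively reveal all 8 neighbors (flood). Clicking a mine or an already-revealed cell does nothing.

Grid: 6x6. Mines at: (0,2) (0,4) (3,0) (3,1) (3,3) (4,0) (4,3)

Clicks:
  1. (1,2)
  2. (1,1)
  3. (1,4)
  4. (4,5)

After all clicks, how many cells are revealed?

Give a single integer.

Answer: 12

Derivation:
Click 1 (1,2) count=1: revealed 1 new [(1,2)] -> total=1
Click 2 (1,1) count=1: revealed 1 new [(1,1)] -> total=2
Click 3 (1,4) count=1: revealed 1 new [(1,4)] -> total=3
Click 4 (4,5) count=0: revealed 9 new [(1,5) (2,4) (2,5) (3,4) (3,5) (4,4) (4,5) (5,4) (5,5)] -> total=12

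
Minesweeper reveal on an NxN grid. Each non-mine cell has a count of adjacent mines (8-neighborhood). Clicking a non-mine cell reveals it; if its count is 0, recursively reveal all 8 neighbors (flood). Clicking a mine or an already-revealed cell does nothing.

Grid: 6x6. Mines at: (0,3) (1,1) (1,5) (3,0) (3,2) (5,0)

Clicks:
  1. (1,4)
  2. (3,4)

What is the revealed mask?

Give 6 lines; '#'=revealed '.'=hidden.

Click 1 (1,4) count=2: revealed 1 new [(1,4)] -> total=1
Click 2 (3,4) count=0: revealed 16 new [(2,3) (2,4) (2,5) (3,3) (3,4) (3,5) (4,1) (4,2) (4,3) (4,4) (4,5) (5,1) (5,2) (5,3) (5,4) (5,5)] -> total=17

Answer: ......
....#.
...###
...###
.#####
.#####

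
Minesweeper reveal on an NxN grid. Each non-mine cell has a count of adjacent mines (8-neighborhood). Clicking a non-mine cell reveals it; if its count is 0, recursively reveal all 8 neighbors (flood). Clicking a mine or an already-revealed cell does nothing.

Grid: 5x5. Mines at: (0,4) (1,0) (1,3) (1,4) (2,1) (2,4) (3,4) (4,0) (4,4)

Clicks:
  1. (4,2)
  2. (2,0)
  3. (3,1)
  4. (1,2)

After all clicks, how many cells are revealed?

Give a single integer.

Click 1 (4,2) count=0: revealed 6 new [(3,1) (3,2) (3,3) (4,1) (4,2) (4,3)] -> total=6
Click 2 (2,0) count=2: revealed 1 new [(2,0)] -> total=7
Click 3 (3,1) count=2: revealed 0 new [(none)] -> total=7
Click 4 (1,2) count=2: revealed 1 new [(1,2)] -> total=8

Answer: 8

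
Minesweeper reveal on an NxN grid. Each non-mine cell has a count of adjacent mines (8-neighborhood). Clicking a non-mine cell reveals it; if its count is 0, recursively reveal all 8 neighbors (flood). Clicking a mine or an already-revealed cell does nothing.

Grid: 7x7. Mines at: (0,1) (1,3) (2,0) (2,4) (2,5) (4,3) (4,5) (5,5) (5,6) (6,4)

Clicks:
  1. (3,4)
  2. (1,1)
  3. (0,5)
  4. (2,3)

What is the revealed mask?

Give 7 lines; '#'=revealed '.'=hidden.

Click 1 (3,4) count=4: revealed 1 new [(3,4)] -> total=1
Click 2 (1,1) count=2: revealed 1 new [(1,1)] -> total=2
Click 3 (0,5) count=0: revealed 6 new [(0,4) (0,5) (0,6) (1,4) (1,5) (1,6)] -> total=8
Click 4 (2,3) count=2: revealed 1 new [(2,3)] -> total=9

Answer: ....###
.#..###
...#...
....#..
.......
.......
.......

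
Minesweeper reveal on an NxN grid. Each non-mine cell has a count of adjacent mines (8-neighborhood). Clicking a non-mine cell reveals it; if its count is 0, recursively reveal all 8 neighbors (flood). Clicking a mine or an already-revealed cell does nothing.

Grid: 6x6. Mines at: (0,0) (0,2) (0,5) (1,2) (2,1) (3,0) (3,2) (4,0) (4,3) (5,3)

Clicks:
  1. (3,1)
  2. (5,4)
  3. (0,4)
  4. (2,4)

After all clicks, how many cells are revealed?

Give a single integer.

Answer: 15

Derivation:
Click 1 (3,1) count=4: revealed 1 new [(3,1)] -> total=1
Click 2 (5,4) count=2: revealed 1 new [(5,4)] -> total=2
Click 3 (0,4) count=1: revealed 1 new [(0,4)] -> total=3
Click 4 (2,4) count=0: revealed 12 new [(1,3) (1,4) (1,5) (2,3) (2,4) (2,5) (3,3) (3,4) (3,5) (4,4) (4,5) (5,5)] -> total=15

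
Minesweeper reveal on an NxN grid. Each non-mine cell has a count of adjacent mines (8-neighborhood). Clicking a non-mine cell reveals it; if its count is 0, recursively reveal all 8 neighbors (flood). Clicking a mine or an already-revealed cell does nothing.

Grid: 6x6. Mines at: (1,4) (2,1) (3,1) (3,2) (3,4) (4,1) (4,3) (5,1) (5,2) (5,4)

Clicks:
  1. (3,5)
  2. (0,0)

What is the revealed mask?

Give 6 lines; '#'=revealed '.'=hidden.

Answer: ####..
####..
......
.....#
......
......

Derivation:
Click 1 (3,5) count=1: revealed 1 new [(3,5)] -> total=1
Click 2 (0,0) count=0: revealed 8 new [(0,0) (0,1) (0,2) (0,3) (1,0) (1,1) (1,2) (1,3)] -> total=9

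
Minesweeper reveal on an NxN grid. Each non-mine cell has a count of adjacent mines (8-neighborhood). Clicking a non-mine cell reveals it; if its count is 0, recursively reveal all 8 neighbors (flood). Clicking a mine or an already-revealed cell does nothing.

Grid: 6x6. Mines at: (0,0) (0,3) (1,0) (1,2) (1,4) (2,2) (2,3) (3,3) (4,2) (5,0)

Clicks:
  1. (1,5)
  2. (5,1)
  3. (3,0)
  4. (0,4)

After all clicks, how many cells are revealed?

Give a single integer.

Click 1 (1,5) count=1: revealed 1 new [(1,5)] -> total=1
Click 2 (5,1) count=2: revealed 1 new [(5,1)] -> total=2
Click 3 (3,0) count=0: revealed 6 new [(2,0) (2,1) (3,0) (3,1) (4,0) (4,1)] -> total=8
Click 4 (0,4) count=2: revealed 1 new [(0,4)] -> total=9

Answer: 9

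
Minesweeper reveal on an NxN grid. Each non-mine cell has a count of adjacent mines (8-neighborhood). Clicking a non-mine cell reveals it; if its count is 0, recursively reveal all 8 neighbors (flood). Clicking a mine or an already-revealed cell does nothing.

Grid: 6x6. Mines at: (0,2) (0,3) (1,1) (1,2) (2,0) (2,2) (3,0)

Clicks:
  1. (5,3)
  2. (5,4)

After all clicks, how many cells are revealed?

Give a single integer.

Answer: 25

Derivation:
Click 1 (5,3) count=0: revealed 25 new [(0,4) (0,5) (1,3) (1,4) (1,5) (2,3) (2,4) (2,5) (3,1) (3,2) (3,3) (3,4) (3,5) (4,0) (4,1) (4,2) (4,3) (4,4) (4,5) (5,0) (5,1) (5,2) (5,3) (5,4) (5,5)] -> total=25
Click 2 (5,4) count=0: revealed 0 new [(none)] -> total=25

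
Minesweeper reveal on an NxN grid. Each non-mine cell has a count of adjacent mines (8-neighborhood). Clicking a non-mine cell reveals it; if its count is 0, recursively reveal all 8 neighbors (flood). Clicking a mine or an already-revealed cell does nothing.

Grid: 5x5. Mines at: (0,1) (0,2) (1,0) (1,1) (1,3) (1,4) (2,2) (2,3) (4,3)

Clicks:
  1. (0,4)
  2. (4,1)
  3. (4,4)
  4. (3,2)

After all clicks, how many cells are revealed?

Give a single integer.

Click 1 (0,4) count=2: revealed 1 new [(0,4)] -> total=1
Click 2 (4,1) count=0: revealed 8 new [(2,0) (2,1) (3,0) (3,1) (3,2) (4,0) (4,1) (4,2)] -> total=9
Click 3 (4,4) count=1: revealed 1 new [(4,4)] -> total=10
Click 4 (3,2) count=3: revealed 0 new [(none)] -> total=10

Answer: 10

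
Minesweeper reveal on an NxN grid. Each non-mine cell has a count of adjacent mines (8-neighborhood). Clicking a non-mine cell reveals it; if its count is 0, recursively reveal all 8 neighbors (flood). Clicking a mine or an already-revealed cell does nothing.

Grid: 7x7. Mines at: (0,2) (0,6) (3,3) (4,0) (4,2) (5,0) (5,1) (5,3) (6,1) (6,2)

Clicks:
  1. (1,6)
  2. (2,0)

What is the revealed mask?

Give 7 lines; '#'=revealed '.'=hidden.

Answer: ##.....
###...#
###....
###....
.......
.......
.......

Derivation:
Click 1 (1,6) count=1: revealed 1 new [(1,6)] -> total=1
Click 2 (2,0) count=0: revealed 11 new [(0,0) (0,1) (1,0) (1,1) (1,2) (2,0) (2,1) (2,2) (3,0) (3,1) (3,2)] -> total=12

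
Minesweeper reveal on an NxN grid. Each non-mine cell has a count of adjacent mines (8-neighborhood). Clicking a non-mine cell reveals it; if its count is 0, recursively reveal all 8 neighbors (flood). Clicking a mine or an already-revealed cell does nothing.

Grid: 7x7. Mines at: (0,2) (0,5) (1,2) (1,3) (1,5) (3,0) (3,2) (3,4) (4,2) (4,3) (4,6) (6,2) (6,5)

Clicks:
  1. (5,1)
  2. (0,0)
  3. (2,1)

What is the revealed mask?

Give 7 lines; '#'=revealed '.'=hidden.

Answer: ##.....
##.....
##.....
.......
.......
.#.....
.......

Derivation:
Click 1 (5,1) count=2: revealed 1 new [(5,1)] -> total=1
Click 2 (0,0) count=0: revealed 6 new [(0,0) (0,1) (1,0) (1,1) (2,0) (2,1)] -> total=7
Click 3 (2,1) count=3: revealed 0 new [(none)] -> total=7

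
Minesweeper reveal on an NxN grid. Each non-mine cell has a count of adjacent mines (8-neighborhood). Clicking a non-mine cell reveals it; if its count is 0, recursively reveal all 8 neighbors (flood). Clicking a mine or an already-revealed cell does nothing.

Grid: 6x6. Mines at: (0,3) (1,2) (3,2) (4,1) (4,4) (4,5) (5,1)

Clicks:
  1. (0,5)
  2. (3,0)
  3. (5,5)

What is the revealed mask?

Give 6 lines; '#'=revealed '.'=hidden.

Click 1 (0,5) count=0: revealed 11 new [(0,4) (0,5) (1,3) (1,4) (1,5) (2,3) (2,4) (2,5) (3,3) (3,4) (3,5)] -> total=11
Click 2 (3,0) count=1: revealed 1 new [(3,0)] -> total=12
Click 3 (5,5) count=2: revealed 1 new [(5,5)] -> total=13

Answer: ....##
...###
...###
#..###
......
.....#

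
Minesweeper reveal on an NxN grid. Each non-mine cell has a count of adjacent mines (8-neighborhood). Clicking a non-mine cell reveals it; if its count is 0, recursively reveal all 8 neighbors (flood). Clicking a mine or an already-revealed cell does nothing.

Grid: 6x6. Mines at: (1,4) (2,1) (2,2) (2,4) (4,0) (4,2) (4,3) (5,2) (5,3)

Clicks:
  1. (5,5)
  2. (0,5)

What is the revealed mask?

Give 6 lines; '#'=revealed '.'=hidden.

Click 1 (5,5) count=0: revealed 6 new [(3,4) (3,5) (4,4) (4,5) (5,4) (5,5)] -> total=6
Click 2 (0,5) count=1: revealed 1 new [(0,5)] -> total=7

Answer: .....#
......
......
....##
....##
....##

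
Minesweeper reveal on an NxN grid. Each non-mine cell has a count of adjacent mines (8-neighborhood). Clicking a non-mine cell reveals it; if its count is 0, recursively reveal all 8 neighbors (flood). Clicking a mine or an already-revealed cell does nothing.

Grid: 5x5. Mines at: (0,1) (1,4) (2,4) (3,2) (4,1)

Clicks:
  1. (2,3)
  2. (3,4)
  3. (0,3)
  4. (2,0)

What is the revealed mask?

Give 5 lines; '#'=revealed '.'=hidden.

Answer: ...#.
##...
##.#.
##..#
.....

Derivation:
Click 1 (2,3) count=3: revealed 1 new [(2,3)] -> total=1
Click 2 (3,4) count=1: revealed 1 new [(3,4)] -> total=2
Click 3 (0,3) count=1: revealed 1 new [(0,3)] -> total=3
Click 4 (2,0) count=0: revealed 6 new [(1,0) (1,1) (2,0) (2,1) (3,0) (3,1)] -> total=9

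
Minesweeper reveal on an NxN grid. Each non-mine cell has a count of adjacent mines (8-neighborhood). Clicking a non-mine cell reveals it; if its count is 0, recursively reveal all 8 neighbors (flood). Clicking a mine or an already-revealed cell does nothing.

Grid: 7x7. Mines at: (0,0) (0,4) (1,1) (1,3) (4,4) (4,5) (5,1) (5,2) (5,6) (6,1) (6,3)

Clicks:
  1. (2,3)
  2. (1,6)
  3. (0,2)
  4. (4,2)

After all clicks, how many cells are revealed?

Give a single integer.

Click 1 (2,3) count=1: revealed 1 new [(2,3)] -> total=1
Click 2 (1,6) count=0: revealed 11 new [(0,5) (0,6) (1,4) (1,5) (1,6) (2,4) (2,5) (2,6) (3,4) (3,5) (3,6)] -> total=12
Click 3 (0,2) count=2: revealed 1 new [(0,2)] -> total=13
Click 4 (4,2) count=2: revealed 1 new [(4,2)] -> total=14

Answer: 14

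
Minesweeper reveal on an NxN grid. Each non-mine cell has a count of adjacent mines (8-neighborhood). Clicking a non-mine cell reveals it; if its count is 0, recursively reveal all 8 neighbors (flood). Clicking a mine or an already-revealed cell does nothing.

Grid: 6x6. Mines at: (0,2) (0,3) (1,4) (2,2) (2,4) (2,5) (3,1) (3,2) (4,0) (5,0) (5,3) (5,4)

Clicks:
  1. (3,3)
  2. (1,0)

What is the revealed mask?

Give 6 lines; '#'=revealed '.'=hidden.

Answer: ##....
##....
##....
...#..
......
......

Derivation:
Click 1 (3,3) count=3: revealed 1 new [(3,3)] -> total=1
Click 2 (1,0) count=0: revealed 6 new [(0,0) (0,1) (1,0) (1,1) (2,0) (2,1)] -> total=7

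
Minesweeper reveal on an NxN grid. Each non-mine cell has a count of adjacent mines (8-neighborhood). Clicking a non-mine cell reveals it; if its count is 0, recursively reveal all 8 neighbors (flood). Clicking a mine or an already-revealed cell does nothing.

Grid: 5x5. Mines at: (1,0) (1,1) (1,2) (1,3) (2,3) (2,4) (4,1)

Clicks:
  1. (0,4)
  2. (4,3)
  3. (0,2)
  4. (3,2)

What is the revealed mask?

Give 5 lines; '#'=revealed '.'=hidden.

Click 1 (0,4) count=1: revealed 1 new [(0,4)] -> total=1
Click 2 (4,3) count=0: revealed 6 new [(3,2) (3,3) (3,4) (4,2) (4,3) (4,4)] -> total=7
Click 3 (0,2) count=3: revealed 1 new [(0,2)] -> total=8
Click 4 (3,2) count=2: revealed 0 new [(none)] -> total=8

Answer: ..#.#
.....
.....
..###
..###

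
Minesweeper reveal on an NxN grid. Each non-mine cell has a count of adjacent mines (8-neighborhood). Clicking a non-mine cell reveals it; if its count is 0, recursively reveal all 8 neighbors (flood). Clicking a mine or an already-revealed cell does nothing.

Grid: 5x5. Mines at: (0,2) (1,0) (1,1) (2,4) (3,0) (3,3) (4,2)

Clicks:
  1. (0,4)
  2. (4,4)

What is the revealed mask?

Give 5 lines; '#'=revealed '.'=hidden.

Answer: ...##
...##
.....
.....
....#

Derivation:
Click 1 (0,4) count=0: revealed 4 new [(0,3) (0,4) (1,3) (1,4)] -> total=4
Click 2 (4,4) count=1: revealed 1 new [(4,4)] -> total=5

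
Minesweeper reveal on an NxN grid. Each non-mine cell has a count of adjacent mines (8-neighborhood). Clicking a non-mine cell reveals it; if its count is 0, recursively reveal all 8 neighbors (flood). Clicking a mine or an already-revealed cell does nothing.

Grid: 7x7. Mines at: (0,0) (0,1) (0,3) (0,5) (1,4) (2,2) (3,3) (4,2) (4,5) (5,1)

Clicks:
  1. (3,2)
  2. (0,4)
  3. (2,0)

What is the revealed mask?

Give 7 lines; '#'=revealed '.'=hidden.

Answer: ....#..
##.....
##.....
###....
##.....
.......
.......

Derivation:
Click 1 (3,2) count=3: revealed 1 new [(3,2)] -> total=1
Click 2 (0,4) count=3: revealed 1 new [(0,4)] -> total=2
Click 3 (2,0) count=0: revealed 8 new [(1,0) (1,1) (2,0) (2,1) (3,0) (3,1) (4,0) (4,1)] -> total=10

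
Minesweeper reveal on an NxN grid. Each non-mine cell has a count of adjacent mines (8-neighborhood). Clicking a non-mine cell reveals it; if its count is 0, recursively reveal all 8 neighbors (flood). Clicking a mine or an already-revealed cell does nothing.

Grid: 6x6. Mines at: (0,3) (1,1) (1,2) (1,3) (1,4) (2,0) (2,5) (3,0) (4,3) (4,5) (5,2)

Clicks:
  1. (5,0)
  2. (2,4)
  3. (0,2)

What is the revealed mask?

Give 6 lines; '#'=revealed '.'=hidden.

Click 1 (5,0) count=0: revealed 4 new [(4,0) (4,1) (5,0) (5,1)] -> total=4
Click 2 (2,4) count=3: revealed 1 new [(2,4)] -> total=5
Click 3 (0,2) count=4: revealed 1 new [(0,2)] -> total=6

Answer: ..#...
......
....#.
......
##....
##....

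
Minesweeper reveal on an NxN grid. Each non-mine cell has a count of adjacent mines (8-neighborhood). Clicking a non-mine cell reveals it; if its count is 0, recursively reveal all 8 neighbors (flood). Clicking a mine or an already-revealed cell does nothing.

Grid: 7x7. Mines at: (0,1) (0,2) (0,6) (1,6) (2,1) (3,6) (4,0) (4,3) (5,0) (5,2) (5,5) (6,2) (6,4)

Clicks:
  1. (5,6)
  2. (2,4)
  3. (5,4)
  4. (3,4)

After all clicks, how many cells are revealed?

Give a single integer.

Answer: 17

Derivation:
Click 1 (5,6) count=1: revealed 1 new [(5,6)] -> total=1
Click 2 (2,4) count=0: revealed 15 new [(0,3) (0,4) (0,5) (1,2) (1,3) (1,4) (1,5) (2,2) (2,3) (2,4) (2,5) (3,2) (3,3) (3,4) (3,5)] -> total=16
Click 3 (5,4) count=3: revealed 1 new [(5,4)] -> total=17
Click 4 (3,4) count=1: revealed 0 new [(none)] -> total=17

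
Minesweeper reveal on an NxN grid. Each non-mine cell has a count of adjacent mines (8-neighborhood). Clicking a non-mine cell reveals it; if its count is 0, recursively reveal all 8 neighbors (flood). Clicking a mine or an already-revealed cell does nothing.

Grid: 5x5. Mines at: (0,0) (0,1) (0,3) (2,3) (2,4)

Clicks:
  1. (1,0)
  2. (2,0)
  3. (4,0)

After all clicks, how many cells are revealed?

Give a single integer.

Click 1 (1,0) count=2: revealed 1 new [(1,0)] -> total=1
Click 2 (2,0) count=0: revealed 15 new [(1,1) (1,2) (2,0) (2,1) (2,2) (3,0) (3,1) (3,2) (3,3) (3,4) (4,0) (4,1) (4,2) (4,3) (4,4)] -> total=16
Click 3 (4,0) count=0: revealed 0 new [(none)] -> total=16

Answer: 16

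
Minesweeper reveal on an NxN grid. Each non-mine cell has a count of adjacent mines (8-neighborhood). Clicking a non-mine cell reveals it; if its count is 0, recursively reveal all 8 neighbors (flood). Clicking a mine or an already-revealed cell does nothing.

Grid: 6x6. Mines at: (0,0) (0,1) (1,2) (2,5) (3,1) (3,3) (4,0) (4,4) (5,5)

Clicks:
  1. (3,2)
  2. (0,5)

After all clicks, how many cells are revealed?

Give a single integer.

Answer: 7

Derivation:
Click 1 (3,2) count=2: revealed 1 new [(3,2)] -> total=1
Click 2 (0,5) count=0: revealed 6 new [(0,3) (0,4) (0,5) (1,3) (1,4) (1,5)] -> total=7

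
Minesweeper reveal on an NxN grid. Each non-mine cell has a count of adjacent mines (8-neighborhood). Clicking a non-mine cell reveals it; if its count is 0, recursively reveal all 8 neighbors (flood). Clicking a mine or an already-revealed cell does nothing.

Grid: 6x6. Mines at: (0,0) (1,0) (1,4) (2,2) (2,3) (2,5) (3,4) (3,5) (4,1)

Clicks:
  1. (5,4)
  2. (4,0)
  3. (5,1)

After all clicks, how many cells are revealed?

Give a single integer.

Answer: 10

Derivation:
Click 1 (5,4) count=0: revealed 8 new [(4,2) (4,3) (4,4) (4,5) (5,2) (5,3) (5,4) (5,5)] -> total=8
Click 2 (4,0) count=1: revealed 1 new [(4,0)] -> total=9
Click 3 (5,1) count=1: revealed 1 new [(5,1)] -> total=10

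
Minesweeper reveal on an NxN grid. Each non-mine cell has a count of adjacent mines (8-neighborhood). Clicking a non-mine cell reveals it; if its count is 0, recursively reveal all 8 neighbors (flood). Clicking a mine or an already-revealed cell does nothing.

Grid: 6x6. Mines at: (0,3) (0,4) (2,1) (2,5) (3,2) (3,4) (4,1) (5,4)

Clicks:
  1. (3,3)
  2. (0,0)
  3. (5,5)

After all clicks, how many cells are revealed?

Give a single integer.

Answer: 8

Derivation:
Click 1 (3,3) count=2: revealed 1 new [(3,3)] -> total=1
Click 2 (0,0) count=0: revealed 6 new [(0,0) (0,1) (0,2) (1,0) (1,1) (1,2)] -> total=7
Click 3 (5,5) count=1: revealed 1 new [(5,5)] -> total=8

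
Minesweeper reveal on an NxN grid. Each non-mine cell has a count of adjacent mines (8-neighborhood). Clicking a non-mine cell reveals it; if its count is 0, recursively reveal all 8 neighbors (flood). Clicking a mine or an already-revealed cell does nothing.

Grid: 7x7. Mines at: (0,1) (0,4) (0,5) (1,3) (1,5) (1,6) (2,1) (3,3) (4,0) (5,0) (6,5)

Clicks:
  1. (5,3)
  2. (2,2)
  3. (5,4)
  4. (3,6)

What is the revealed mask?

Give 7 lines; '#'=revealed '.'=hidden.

Answer: .......
.......
..#.###
....###
.######
.######
.####..

Derivation:
Click 1 (5,3) count=0: revealed 12 new [(4,1) (4,2) (4,3) (4,4) (5,1) (5,2) (5,3) (5,4) (6,1) (6,2) (6,3) (6,4)] -> total=12
Click 2 (2,2) count=3: revealed 1 new [(2,2)] -> total=13
Click 3 (5,4) count=1: revealed 0 new [(none)] -> total=13
Click 4 (3,6) count=0: revealed 10 new [(2,4) (2,5) (2,6) (3,4) (3,5) (3,6) (4,5) (4,6) (5,5) (5,6)] -> total=23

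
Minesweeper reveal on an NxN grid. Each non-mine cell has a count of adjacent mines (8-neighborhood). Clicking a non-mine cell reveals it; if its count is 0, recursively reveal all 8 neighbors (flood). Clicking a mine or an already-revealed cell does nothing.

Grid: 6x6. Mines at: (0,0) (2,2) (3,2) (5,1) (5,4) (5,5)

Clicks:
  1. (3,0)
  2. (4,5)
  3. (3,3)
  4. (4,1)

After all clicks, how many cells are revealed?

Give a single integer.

Answer: 10

Derivation:
Click 1 (3,0) count=0: revealed 8 new [(1,0) (1,1) (2,0) (2,1) (3,0) (3,1) (4,0) (4,1)] -> total=8
Click 2 (4,5) count=2: revealed 1 new [(4,5)] -> total=9
Click 3 (3,3) count=2: revealed 1 new [(3,3)] -> total=10
Click 4 (4,1) count=2: revealed 0 new [(none)] -> total=10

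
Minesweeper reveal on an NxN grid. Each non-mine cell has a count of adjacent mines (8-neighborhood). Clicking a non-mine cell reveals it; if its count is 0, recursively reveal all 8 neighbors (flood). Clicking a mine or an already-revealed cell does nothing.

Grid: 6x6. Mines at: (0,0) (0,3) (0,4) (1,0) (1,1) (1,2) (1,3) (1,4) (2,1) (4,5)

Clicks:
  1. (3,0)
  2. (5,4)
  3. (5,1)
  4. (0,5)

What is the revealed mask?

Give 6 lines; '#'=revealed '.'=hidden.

Answer: .....#
......
..###.
#####.
#####.
#####.

Derivation:
Click 1 (3,0) count=1: revealed 1 new [(3,0)] -> total=1
Click 2 (5,4) count=1: revealed 1 new [(5,4)] -> total=2
Click 3 (5,1) count=0: revealed 16 new [(2,2) (2,3) (2,4) (3,1) (3,2) (3,3) (3,4) (4,0) (4,1) (4,2) (4,3) (4,4) (5,0) (5,1) (5,2) (5,3)] -> total=18
Click 4 (0,5) count=2: revealed 1 new [(0,5)] -> total=19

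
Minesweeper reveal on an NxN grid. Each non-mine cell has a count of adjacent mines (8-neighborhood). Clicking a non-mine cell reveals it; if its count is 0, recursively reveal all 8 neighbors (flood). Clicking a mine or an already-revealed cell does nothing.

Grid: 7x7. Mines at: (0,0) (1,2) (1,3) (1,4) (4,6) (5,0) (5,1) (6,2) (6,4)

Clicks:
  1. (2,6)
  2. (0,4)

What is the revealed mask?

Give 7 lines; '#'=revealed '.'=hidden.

Click 1 (2,6) count=0: revealed 8 new [(0,5) (0,6) (1,5) (1,6) (2,5) (2,6) (3,5) (3,6)] -> total=8
Click 2 (0,4) count=2: revealed 1 new [(0,4)] -> total=9

Answer: ....###
.....##
.....##
.....##
.......
.......
.......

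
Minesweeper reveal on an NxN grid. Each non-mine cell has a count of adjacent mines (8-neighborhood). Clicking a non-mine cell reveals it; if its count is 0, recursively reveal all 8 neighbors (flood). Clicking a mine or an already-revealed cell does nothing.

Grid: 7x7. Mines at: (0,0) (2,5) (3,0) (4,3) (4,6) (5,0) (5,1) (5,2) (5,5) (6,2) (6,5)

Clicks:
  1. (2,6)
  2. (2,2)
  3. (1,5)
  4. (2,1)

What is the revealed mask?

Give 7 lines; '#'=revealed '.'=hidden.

Answer: .######
.######
.####.#
.####..
.......
.......
.......

Derivation:
Click 1 (2,6) count=1: revealed 1 new [(2,6)] -> total=1
Click 2 (2,2) count=0: revealed 20 new [(0,1) (0,2) (0,3) (0,4) (0,5) (0,6) (1,1) (1,2) (1,3) (1,4) (1,5) (1,6) (2,1) (2,2) (2,3) (2,4) (3,1) (3,2) (3,3) (3,4)] -> total=21
Click 3 (1,5) count=1: revealed 0 new [(none)] -> total=21
Click 4 (2,1) count=1: revealed 0 new [(none)] -> total=21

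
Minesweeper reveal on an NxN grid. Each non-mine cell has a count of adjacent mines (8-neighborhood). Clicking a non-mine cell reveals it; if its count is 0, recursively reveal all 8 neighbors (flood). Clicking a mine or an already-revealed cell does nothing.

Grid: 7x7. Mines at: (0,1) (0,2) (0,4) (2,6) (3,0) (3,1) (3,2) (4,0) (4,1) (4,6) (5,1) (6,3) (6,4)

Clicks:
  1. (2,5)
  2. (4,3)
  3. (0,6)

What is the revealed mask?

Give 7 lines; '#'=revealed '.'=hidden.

Answer: .....##
.....##
.....#.
.......
...#...
.......
.......

Derivation:
Click 1 (2,5) count=1: revealed 1 new [(2,5)] -> total=1
Click 2 (4,3) count=1: revealed 1 new [(4,3)] -> total=2
Click 3 (0,6) count=0: revealed 4 new [(0,5) (0,6) (1,5) (1,6)] -> total=6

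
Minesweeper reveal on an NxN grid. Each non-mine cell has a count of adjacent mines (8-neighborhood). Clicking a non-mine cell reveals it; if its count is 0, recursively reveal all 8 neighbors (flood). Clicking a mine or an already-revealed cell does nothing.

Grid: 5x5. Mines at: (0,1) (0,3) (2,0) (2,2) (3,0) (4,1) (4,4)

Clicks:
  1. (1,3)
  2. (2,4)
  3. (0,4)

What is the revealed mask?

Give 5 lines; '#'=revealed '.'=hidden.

Answer: ....#
...##
...##
...##
.....

Derivation:
Click 1 (1,3) count=2: revealed 1 new [(1,3)] -> total=1
Click 2 (2,4) count=0: revealed 5 new [(1,4) (2,3) (2,4) (3,3) (3,4)] -> total=6
Click 3 (0,4) count=1: revealed 1 new [(0,4)] -> total=7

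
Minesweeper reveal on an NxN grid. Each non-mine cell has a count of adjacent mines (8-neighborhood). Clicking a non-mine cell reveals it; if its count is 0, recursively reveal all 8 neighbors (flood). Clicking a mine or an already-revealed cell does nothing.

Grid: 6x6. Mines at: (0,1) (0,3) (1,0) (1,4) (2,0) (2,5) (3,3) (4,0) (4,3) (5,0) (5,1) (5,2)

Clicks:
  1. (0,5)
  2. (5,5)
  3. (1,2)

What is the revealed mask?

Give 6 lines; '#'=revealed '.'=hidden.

Click 1 (0,5) count=1: revealed 1 new [(0,5)] -> total=1
Click 2 (5,5) count=0: revealed 6 new [(3,4) (3,5) (4,4) (4,5) (5,4) (5,5)] -> total=7
Click 3 (1,2) count=2: revealed 1 new [(1,2)] -> total=8

Answer: .....#
..#...
......
....##
....##
....##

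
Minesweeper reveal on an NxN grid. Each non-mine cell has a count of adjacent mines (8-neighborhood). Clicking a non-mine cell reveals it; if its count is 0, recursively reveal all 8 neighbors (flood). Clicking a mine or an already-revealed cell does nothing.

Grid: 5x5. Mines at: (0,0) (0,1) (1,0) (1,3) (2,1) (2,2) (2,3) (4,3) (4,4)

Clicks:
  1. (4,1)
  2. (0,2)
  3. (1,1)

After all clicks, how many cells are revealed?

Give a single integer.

Answer: 8

Derivation:
Click 1 (4,1) count=0: revealed 6 new [(3,0) (3,1) (3,2) (4,0) (4,1) (4,2)] -> total=6
Click 2 (0,2) count=2: revealed 1 new [(0,2)] -> total=7
Click 3 (1,1) count=5: revealed 1 new [(1,1)] -> total=8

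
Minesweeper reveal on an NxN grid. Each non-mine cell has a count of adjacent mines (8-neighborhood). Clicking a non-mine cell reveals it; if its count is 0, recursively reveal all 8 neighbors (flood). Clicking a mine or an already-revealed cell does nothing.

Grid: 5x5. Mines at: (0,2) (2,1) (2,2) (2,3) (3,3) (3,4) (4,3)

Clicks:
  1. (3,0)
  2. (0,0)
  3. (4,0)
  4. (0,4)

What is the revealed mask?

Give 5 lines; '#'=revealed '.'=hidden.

Answer: ##.##
##.##
.....
###..
###..

Derivation:
Click 1 (3,0) count=1: revealed 1 new [(3,0)] -> total=1
Click 2 (0,0) count=0: revealed 4 new [(0,0) (0,1) (1,0) (1,1)] -> total=5
Click 3 (4,0) count=0: revealed 5 new [(3,1) (3,2) (4,0) (4,1) (4,2)] -> total=10
Click 4 (0,4) count=0: revealed 4 new [(0,3) (0,4) (1,3) (1,4)] -> total=14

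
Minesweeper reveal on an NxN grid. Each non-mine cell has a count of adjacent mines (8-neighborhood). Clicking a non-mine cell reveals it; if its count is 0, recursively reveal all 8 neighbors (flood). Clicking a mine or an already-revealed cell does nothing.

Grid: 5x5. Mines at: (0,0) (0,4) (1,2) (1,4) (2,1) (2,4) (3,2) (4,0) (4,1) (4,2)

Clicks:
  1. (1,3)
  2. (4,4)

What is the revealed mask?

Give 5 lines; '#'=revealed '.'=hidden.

Click 1 (1,3) count=4: revealed 1 new [(1,3)] -> total=1
Click 2 (4,4) count=0: revealed 4 new [(3,3) (3,4) (4,3) (4,4)] -> total=5

Answer: .....
...#.
.....
...##
...##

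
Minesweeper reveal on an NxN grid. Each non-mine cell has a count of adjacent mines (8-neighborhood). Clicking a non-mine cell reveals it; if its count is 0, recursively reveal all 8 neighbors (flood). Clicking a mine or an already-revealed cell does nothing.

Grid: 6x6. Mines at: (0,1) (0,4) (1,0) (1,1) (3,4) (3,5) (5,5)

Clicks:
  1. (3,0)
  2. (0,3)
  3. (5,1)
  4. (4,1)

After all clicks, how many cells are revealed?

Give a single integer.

Click 1 (3,0) count=0: revealed 18 new [(2,0) (2,1) (2,2) (2,3) (3,0) (3,1) (3,2) (3,3) (4,0) (4,1) (4,2) (4,3) (4,4) (5,0) (5,1) (5,2) (5,3) (5,4)] -> total=18
Click 2 (0,3) count=1: revealed 1 new [(0,3)] -> total=19
Click 3 (5,1) count=0: revealed 0 new [(none)] -> total=19
Click 4 (4,1) count=0: revealed 0 new [(none)] -> total=19

Answer: 19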